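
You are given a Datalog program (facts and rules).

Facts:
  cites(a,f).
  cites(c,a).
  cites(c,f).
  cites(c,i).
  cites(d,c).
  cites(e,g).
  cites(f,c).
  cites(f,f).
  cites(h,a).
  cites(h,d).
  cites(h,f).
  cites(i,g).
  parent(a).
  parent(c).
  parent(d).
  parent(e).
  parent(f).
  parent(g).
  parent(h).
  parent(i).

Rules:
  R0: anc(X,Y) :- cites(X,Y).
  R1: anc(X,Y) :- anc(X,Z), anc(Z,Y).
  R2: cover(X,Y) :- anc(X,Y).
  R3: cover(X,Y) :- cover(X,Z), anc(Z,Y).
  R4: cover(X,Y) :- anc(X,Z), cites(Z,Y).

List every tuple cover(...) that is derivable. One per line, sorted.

round 1: derive anc(a,f) via R0 from cites(a,f)
round 1: derive anc(c,a) via R0 from cites(c,a)
round 1: derive anc(c,f) via R0 from cites(c,f)
round 1: derive anc(c,i) via R0 from cites(c,i)
round 1: derive anc(d,c) via R0 from cites(d,c)
round 1: derive anc(e,g) via R0 from cites(e,g)
round 1: derive anc(f,c) via R0 from cites(f,c)
round 1: derive anc(f,f) via R0 from cites(f,f)
round 1: derive anc(h,a) via R0 from cites(h,a)
round 1: derive anc(h,d) via R0 from cites(h,d)
round 1: derive anc(h,f) via R0 from cites(h,f)
round 1: derive anc(i,g) via R0 from cites(i,g)
round 2: derive anc(a,c) via R1 from anc(a,f), anc(f,c)
round 2: derive anc(c,c) via R1 from anc(c,f), anc(f,c)
round 2: derive anc(c,g) via R1 from anc(c,i), anc(i,g)
round 2: derive anc(d,a) via R1 from anc(d,c), anc(c,a)
round 2: derive anc(d,f) via R1 from anc(d,c), anc(c,f)
round 2: derive anc(d,i) via R1 from anc(d,c), anc(c,i)
round 2: derive anc(f,a) via R1 from anc(f,c), anc(c,a)
round 2: derive anc(f,i) via R1 from anc(f,c), anc(c,i)
round 2: derive anc(h,c) via R1 from anc(h,d), anc(d,c)
round 2: derive cover(a,f) via R2 from anc(a,f)
round 2: derive cover(c,a) via R2 from anc(c,a)
round 2: derive cover(c,f) via R2 from anc(c,f)
round 2: derive cover(c,i) via R2 from anc(c,i)
round 2: derive cover(d,c) via R2 from anc(d,c)
round 2: derive cover(e,g) via R2 from anc(e,g)
round 2: derive cover(f,c) via R2 from anc(f,c)
round 2: derive cover(f,f) via R2 from anc(f,f)
round 2: derive cover(h,a) via R2 from anc(h,a)
round 2: derive cover(h,d) via R2 from anc(h,d)
round 2: derive cover(h,f) via R2 from anc(h,f)
round 2: derive cover(i,g) via R2 from anc(i,g)
round 2: derive cover(a,c) via R4 from anc(a,f), cites(f,c)
round 2: derive cover(c,c) via R4 from anc(c,f), cites(f,c)
round 2: derive cover(c,g) via R4 from anc(c,i), cites(i,g)
round 2: derive cover(d,a) via R4 from anc(d,c), cites(c,a)
round 2: derive cover(d,f) via R4 from anc(d,c), cites(c,f)
round 2: derive cover(d,i) via R4 from anc(d,c), cites(c,i)
round 2: derive cover(f,a) via R4 from anc(f,c), cites(c,a)
round 2: derive cover(f,i) via R4 from anc(f,c), cites(c,i)
round 2: derive cover(h,c) via R4 from anc(h,d), cites(d,c)
round 3: derive anc(a,a) via R1 from anc(a,c), anc(c,a)
round 3: derive anc(a,g) via R1 from anc(a,c), anc(c,g)
round 3: derive anc(a,i) via R1 from anc(a,c), anc(c,i)
round 3: derive anc(d,g) via R1 from anc(d,c), anc(c,g)
round 3: derive anc(f,g) via R1 from anc(f,c), anc(c,g)
round 3: derive anc(h,g) via R1 from anc(h,c), anc(c,g)
round 3: derive anc(h,i) via R1 from anc(h,c), anc(c,i)
round 3: derive cover(a,a) via R3 from cover(a,c), anc(c,a)
round 3: derive cover(a,g) via R3 from cover(a,c), anc(c,g)
round 3: derive cover(a,i) via R3 from cover(a,c), anc(c,i)
round 3: derive cover(d,g) via R3 from cover(d,c), anc(c,g)
round 3: derive cover(f,g) via R3 from cover(f,c), anc(c,g)
round 3: derive cover(h,g) via R3 from cover(h,c), anc(c,g)
round 3: derive cover(h,i) via R3 from cover(h,c), anc(c,i)

cover(a,a)
cover(a,c)
cover(a,f)
cover(a,g)
cover(a,i)
cover(c,a)
cover(c,c)
cover(c,f)
cover(c,g)
cover(c,i)
cover(d,a)
cover(d,c)
cover(d,f)
cover(d,g)
cover(d,i)
cover(e,g)
cover(f,a)
cover(f,c)
cover(f,f)
cover(f,g)
cover(f,i)
cover(h,a)
cover(h,c)
cover(h,d)
cover(h,f)
cover(h,g)
cover(h,i)
cover(i,g)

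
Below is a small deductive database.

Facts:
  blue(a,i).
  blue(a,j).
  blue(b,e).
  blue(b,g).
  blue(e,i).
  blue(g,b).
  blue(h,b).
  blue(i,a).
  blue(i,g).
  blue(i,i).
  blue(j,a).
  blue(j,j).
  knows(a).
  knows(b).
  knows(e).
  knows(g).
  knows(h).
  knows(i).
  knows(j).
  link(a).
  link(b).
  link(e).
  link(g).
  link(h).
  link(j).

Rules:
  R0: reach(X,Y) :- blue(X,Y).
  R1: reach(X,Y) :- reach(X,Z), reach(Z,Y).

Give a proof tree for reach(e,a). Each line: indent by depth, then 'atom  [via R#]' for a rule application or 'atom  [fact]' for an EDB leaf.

round 1: derive reach(a,i) via R0 from blue(a,i)
round 1: derive reach(a,j) via R0 from blue(a,j)
round 1: derive reach(b,e) via R0 from blue(b,e)
round 1: derive reach(b,g) via R0 from blue(b,g)
round 1: derive reach(e,i) via R0 from blue(e,i)
round 1: derive reach(g,b) via R0 from blue(g,b)
round 1: derive reach(h,b) via R0 from blue(h,b)
round 1: derive reach(i,a) via R0 from blue(i,a)
round 1: derive reach(i,g) via R0 from blue(i,g)
round 1: derive reach(i,i) via R0 from blue(i,i)
round 1: derive reach(j,a) via R0 from blue(j,a)
round 1: derive reach(j,j) via R0 from blue(j,j)
round 2: derive reach(a,a) via R1 from reach(a,i), reach(i,a)
round 2: derive reach(a,g) via R1 from reach(a,i), reach(i,g)
round 2: derive reach(b,b) via R1 from reach(b,g), reach(g,b)
round 2: derive reach(b,i) via R1 from reach(b,e), reach(e,i)
round 2: derive reach(e,a) via R1 from reach(e,i), reach(i,a)
round 2: derive reach(e,g) via R1 from reach(e,i), reach(i,g)
round 2: derive reach(g,e) via R1 from reach(g,b), reach(b,e)
round 2: derive reach(g,g) via R1 from reach(g,b), reach(b,g)
round 2: derive reach(h,e) via R1 from reach(h,b), reach(b,e)
round 2: derive reach(h,g) via R1 from reach(h,b), reach(b,g)
round 2: derive reach(i,b) via R1 from reach(i,g), reach(g,b)
round 2: derive reach(i,j) via R1 from reach(i,a), reach(a,j)
round 2: derive reach(j,i) via R1 from reach(j,a), reach(a,i)
round 3: derive reach(a,b) via R1 from reach(a,g), reach(g,b)
round 3: derive reach(a,e) via R1 from reach(a,g), reach(g,e)
round 3: derive reach(b,a) via R1 from reach(b,e), reach(e,a)
round 3: derive reach(b,j) via R1 from reach(b,i), reach(i,j)
round 3: derive reach(e,b) via R1 from reach(e,g), reach(g,b)
round 3: derive reach(e,e) via R1 from reach(e,g), reach(g,e)
round 3: derive reach(e,j) via R1 from reach(e,a), reach(a,j)
round 3: derive reach(g,a) via R1 from reach(g,e), reach(e,a)
round 3: derive reach(g,i) via R1 from reach(g,b), reach(b,i)
round 3: derive reach(h,a) via R1 from reach(h,e), reach(e,a)
round 3: derive reach(h,i) via R1 from reach(h,b), reach(b,i)
round 3: derive reach(i,e) via R1 from reach(i,b), reach(b,e)
round 3: derive reach(j,b) via R1 from reach(j,i), reach(i,b)
round 3: derive reach(j,g) via R1 from reach(j,a), reach(a,g)
round 4: derive reach(g,j) via R1 from reach(g,a), reach(a,j)
round 4: derive reach(h,j) via R1 from reach(h,a), reach(a,j)
round 4: derive reach(j,e) via R1 from reach(j,a), reach(a,e)

reach(e,a)  [via R1]
  reach(e,i)  [via R0]
    blue(e,i)  [fact]
  reach(i,a)  [via R0]
    blue(i,a)  [fact]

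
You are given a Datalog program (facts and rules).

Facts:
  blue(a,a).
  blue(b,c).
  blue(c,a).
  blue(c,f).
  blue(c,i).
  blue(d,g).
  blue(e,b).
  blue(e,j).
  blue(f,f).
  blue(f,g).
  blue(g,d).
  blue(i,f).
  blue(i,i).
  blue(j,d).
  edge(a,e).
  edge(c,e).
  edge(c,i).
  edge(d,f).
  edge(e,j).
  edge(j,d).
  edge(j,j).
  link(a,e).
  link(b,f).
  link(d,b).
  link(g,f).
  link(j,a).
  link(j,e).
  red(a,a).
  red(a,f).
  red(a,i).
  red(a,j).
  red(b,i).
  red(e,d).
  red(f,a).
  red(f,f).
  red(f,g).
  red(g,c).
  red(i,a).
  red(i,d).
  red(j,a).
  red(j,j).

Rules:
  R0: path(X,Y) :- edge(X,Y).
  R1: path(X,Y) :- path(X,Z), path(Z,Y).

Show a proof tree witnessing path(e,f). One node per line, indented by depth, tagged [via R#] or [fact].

round 1: derive path(a,e) via R0 from edge(a,e)
round 1: derive path(c,e) via R0 from edge(c,e)
round 1: derive path(c,i) via R0 from edge(c,i)
round 1: derive path(d,f) via R0 from edge(d,f)
round 1: derive path(e,j) via R0 from edge(e,j)
round 1: derive path(j,d) via R0 from edge(j,d)
round 1: derive path(j,j) via R0 from edge(j,j)
round 2: derive path(a,j) via R1 from path(a,e), path(e,j)
round 2: derive path(c,j) via R1 from path(c,e), path(e,j)
round 2: derive path(e,d) via R1 from path(e,j), path(j,d)
round 2: derive path(j,f) via R1 from path(j,d), path(d,f)
round 3: derive path(a,d) via R1 from path(a,e), path(e,d)
round 3: derive path(a,f) via R1 from path(a,j), path(j,f)
round 3: derive path(c,d) via R1 from path(c,e), path(e,d)
round 3: derive path(c,f) via R1 from path(c,j), path(j,f)
round 3: derive path(e,f) via R1 from path(e,d), path(d,f)

path(e,f)  [via R1]
  path(e,d)  [via R1]
    path(e,j)  [via R0]
      edge(e,j)  [fact]
    path(j,d)  [via R0]
      edge(j,d)  [fact]
  path(d,f)  [via R0]
    edge(d,f)  [fact]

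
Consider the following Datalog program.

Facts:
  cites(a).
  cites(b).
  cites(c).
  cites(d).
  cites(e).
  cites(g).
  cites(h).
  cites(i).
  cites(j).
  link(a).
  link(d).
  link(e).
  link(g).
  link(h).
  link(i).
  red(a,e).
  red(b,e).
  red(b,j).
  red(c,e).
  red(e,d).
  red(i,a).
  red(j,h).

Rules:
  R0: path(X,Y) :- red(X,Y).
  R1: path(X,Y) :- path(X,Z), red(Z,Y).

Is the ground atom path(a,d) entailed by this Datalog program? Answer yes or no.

round 1: derive path(a,e) via R0 from red(a,e)
round 1: derive path(b,e) via R0 from red(b,e)
round 1: derive path(b,j) via R0 from red(b,j)
round 1: derive path(c,e) via R0 from red(c,e)
round 1: derive path(e,d) via R0 from red(e,d)
round 1: derive path(i,a) via R0 from red(i,a)
round 1: derive path(j,h) via R0 from red(j,h)
round 2: derive path(a,d) via R1 from path(a,e), red(e,d)
round 2: derive path(b,d) via R1 from path(b,e), red(e,d)
round 2: derive path(b,h) via R1 from path(b,j), red(j,h)
round 2: derive path(c,d) via R1 from path(c,e), red(e,d)
round 2: derive path(i,e) via R1 from path(i,a), red(a,e)
round 3: derive path(i,d) via R1 from path(i,e), red(e,d)

yes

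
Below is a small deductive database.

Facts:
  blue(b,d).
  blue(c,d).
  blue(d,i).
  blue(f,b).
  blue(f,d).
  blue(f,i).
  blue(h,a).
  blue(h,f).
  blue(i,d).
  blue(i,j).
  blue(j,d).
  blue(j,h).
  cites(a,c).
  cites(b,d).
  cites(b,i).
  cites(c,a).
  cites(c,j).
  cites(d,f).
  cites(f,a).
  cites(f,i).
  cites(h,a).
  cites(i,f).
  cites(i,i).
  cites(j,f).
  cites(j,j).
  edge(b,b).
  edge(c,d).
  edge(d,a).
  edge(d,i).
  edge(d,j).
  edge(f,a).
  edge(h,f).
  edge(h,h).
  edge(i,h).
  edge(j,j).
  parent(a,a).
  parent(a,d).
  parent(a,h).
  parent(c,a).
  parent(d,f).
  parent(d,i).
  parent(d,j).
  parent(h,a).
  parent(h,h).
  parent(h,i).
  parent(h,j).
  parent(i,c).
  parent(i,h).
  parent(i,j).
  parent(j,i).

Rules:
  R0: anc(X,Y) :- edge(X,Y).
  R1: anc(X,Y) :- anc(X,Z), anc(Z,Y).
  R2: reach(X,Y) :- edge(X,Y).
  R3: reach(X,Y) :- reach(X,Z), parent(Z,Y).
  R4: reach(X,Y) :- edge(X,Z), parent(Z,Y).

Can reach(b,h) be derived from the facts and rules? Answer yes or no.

round 1: derive reach(b,b) via R2 from edge(b,b)
round 1: derive reach(c,d) via R2 from edge(c,d)
round 1: derive reach(d,a) via R2 from edge(d,a)
round 1: derive reach(d,i) via R2 from edge(d,i)
round 1: derive reach(d,j) via R2 from edge(d,j)
round 1: derive reach(f,a) via R2 from edge(f,a)
round 1: derive reach(h,f) via R2 from edge(h,f)
round 1: derive reach(h,h) via R2 from edge(h,h)
round 1: derive reach(i,h) via R2 from edge(i,h)
round 1: derive reach(j,j) via R2 from edge(j,j)
round 1: derive reach(c,f) via R4 from edge(c,d), parent(d,f)
round 1: derive reach(c,i) via R4 from edge(c,d), parent(d,i)
round 1: derive reach(c,j) via R4 from edge(c,d), parent(d,j)
round 1: derive reach(d,c) via R4 from edge(d,i), parent(i,c)
round 1: derive reach(d,d) via R4 from edge(d,a), parent(a,d)
round 1: derive reach(d,h) via R4 from edge(d,a), parent(a,h)
round 1: derive reach(f,d) via R4 from edge(f,a), parent(a,d)
round 1: derive reach(f,h) via R4 from edge(f,a), parent(a,h)
round 1: derive reach(h,a) via R4 from edge(h,h), parent(h,a)
round 1: derive reach(h,i) via R4 from edge(h,h), parent(h,i)
round 1: derive reach(h,j) via R4 from edge(h,h), parent(h,j)
round 1: derive reach(i,a) via R4 from edge(i,h), parent(h,a)
round 1: derive reach(i,i) via R4 from edge(i,h), parent(h,i)
round 1: derive reach(i,j) via R4 from edge(i,h), parent(h,j)
round 1: derive reach(j,i) via R4 from edge(j,j), parent(j,i)
round 2: derive reach(c,c) via R3 from reach(c,i), parent(i,c)
round 2: derive reach(c,h) via R3 from reach(c,i), parent(i,h)
round 2: derive reach(d,f) via R3 from reach(d,d), parent(d,f)
round 2: derive reach(f,f) via R3 from reach(f,d), parent(d,f)
round 2: derive reach(f,i) via R3 from reach(f,d), parent(d,i)
round 2: derive reach(f,j) via R3 from reach(f,d), parent(d,j)
round 2: derive reach(h,c) via R3 from reach(h,i), parent(i,c)
round 2: derive reach(h,d) via R3 from reach(h,a), parent(a,d)
round 2: derive reach(i,c) via R3 from reach(i,i), parent(i,c)
round 2: derive reach(i,d) via R3 from reach(i,a), parent(a,d)
round 2: derive reach(j,c) via R3 from reach(j,i), parent(i,c)
round 2: derive reach(j,h) via R3 from reach(j,i), parent(i,h)
round 3: derive reach(c,a) via R3 from reach(c,c), parent(c,a)
round 3: derive reach(f,c) via R3 from reach(f,i), parent(i,c)
round 3: derive reach(i,f) via R3 from reach(i,d), parent(d,f)
round 3: derive reach(j,a) via R3 from reach(j,c), parent(c,a)
round 4: derive reach(j,d) via R3 from reach(j,a), parent(a,d)
round 5: derive reach(j,f) via R3 from reach(j,d), parent(d,f)

no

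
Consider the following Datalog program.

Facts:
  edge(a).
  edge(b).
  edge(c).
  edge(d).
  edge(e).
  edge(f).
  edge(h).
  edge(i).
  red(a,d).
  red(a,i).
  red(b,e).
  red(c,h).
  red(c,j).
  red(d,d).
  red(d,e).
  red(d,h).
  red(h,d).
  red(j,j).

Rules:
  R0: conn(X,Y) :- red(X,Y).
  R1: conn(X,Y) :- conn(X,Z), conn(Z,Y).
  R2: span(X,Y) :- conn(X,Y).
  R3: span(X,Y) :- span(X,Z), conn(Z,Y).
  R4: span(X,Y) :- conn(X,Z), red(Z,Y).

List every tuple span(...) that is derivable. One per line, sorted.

span(a,d)
span(a,e)
span(a,h)
span(a,i)
span(b,e)
span(c,d)
span(c,e)
span(c,h)
span(c,j)
span(d,d)
span(d,e)
span(d,h)
span(h,d)
span(h,e)
span(h,h)
span(j,j)

round 1: derive conn(a,d) via R0 from red(a,d)
round 1: derive conn(a,i) via R0 from red(a,i)
round 1: derive conn(b,e) via R0 from red(b,e)
round 1: derive conn(c,h) via R0 from red(c,h)
round 1: derive conn(c,j) via R0 from red(c,j)
round 1: derive conn(d,d) via R0 from red(d,d)
round 1: derive conn(d,e) via R0 from red(d,e)
round 1: derive conn(d,h) via R0 from red(d,h)
round 1: derive conn(h,d) via R0 from red(h,d)
round 1: derive conn(j,j) via R0 from red(j,j)
round 2: derive conn(a,e) via R1 from conn(a,d), conn(d,e)
round 2: derive conn(a,h) via R1 from conn(a,d), conn(d,h)
round 2: derive conn(c,d) via R1 from conn(c,h), conn(h,d)
round 2: derive conn(h,e) via R1 from conn(h,d), conn(d,e)
round 2: derive conn(h,h) via R1 from conn(h,d), conn(d,h)
round 2: derive span(a,d) via R2 from conn(a,d)
round 2: derive span(a,i) via R2 from conn(a,i)
round 2: derive span(b,e) via R2 from conn(b,e)
round 2: derive span(c,h) via R2 from conn(c,h)
round 2: derive span(c,j) via R2 from conn(c,j)
round 2: derive span(d,d) via R2 from conn(d,d)
round 2: derive span(d,e) via R2 from conn(d,e)
round 2: derive span(d,h) via R2 from conn(d,h)
round 2: derive span(h,d) via R2 from conn(h,d)
round 2: derive span(j,j) via R2 from conn(j,j)
round 2: derive span(a,e) via R4 from conn(a,d), red(d,e)
round 2: derive span(a,h) via R4 from conn(a,d), red(d,h)
round 2: derive span(c,d) via R4 from conn(c,h), red(h,d)
round 2: derive span(h,e) via R4 from conn(h,d), red(d,e)
round 2: derive span(h,h) via R4 from conn(h,d), red(d,h)
round 3: derive conn(c,e) via R1 from conn(c,d), conn(d,e)
round 3: derive span(c,e) via R3 from span(c,d), conn(d,e)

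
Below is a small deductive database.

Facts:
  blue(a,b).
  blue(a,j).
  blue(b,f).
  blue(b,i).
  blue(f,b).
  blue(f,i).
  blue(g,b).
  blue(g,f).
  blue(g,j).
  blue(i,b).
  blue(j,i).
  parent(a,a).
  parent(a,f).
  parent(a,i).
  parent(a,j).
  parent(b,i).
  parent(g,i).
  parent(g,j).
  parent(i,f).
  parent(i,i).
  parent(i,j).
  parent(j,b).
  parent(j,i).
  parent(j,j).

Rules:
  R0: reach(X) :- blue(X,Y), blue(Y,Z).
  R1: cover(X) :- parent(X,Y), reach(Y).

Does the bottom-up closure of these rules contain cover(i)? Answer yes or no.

round 1: derive reach(a) via R0 from blue(a,b), blue(b,f)
round 1: derive reach(b) via R0 from blue(b,f), blue(f,b)
round 1: derive reach(f) via R0 from blue(f,b), blue(b,f)
round 1: derive reach(g) via R0 from blue(g,b), blue(b,f)
round 1: derive reach(i) via R0 from blue(i,b), blue(b,f)
round 1: derive reach(j) via R0 from blue(j,i), blue(i,b)
round 2: derive cover(a) via R1 from parent(a,a), reach(a)
round 2: derive cover(b) via R1 from parent(b,i), reach(i)
round 2: derive cover(g) via R1 from parent(g,i), reach(i)
round 2: derive cover(i) via R1 from parent(i,f), reach(f)
round 2: derive cover(j) via R1 from parent(j,b), reach(b)

yes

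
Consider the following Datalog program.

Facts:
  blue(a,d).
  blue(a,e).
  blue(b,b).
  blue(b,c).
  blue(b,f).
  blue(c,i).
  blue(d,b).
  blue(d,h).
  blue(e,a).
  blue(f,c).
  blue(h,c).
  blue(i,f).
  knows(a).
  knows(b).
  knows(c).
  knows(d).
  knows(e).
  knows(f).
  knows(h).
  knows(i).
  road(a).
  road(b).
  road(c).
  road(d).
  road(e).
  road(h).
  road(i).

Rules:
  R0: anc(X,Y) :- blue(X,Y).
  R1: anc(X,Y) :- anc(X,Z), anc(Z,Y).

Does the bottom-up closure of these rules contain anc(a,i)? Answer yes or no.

round 1: derive anc(a,d) via R0 from blue(a,d)
round 1: derive anc(a,e) via R0 from blue(a,e)
round 1: derive anc(b,b) via R0 from blue(b,b)
round 1: derive anc(b,c) via R0 from blue(b,c)
round 1: derive anc(b,f) via R0 from blue(b,f)
round 1: derive anc(c,i) via R0 from blue(c,i)
round 1: derive anc(d,b) via R0 from blue(d,b)
round 1: derive anc(d,h) via R0 from blue(d,h)
round 1: derive anc(e,a) via R0 from blue(e,a)
round 1: derive anc(f,c) via R0 from blue(f,c)
round 1: derive anc(h,c) via R0 from blue(h,c)
round 1: derive anc(i,f) via R0 from blue(i,f)
round 2: derive anc(a,a) via R1 from anc(a,e), anc(e,a)
round 2: derive anc(a,b) via R1 from anc(a,d), anc(d,b)
round 2: derive anc(a,h) via R1 from anc(a,d), anc(d,h)
round 2: derive anc(b,i) via R1 from anc(b,c), anc(c,i)
round 2: derive anc(c,f) via R1 from anc(c,i), anc(i,f)
round 2: derive anc(d,c) via R1 from anc(d,b), anc(b,c)
round 2: derive anc(d,f) via R1 from anc(d,b), anc(b,f)
round 2: derive anc(e,d) via R1 from anc(e,a), anc(a,d)
round 2: derive anc(e,e) via R1 from anc(e,a), anc(a,e)
round 2: derive anc(f,i) via R1 from anc(f,c), anc(c,i)
round 2: derive anc(h,i) via R1 from anc(h,c), anc(c,i)
round 2: derive anc(i,c) via R1 from anc(i,f), anc(f,c)
round 3: derive anc(a,c) via R1 from anc(a,b), anc(b,c)
round 3: derive anc(a,f) via R1 from anc(a,b), anc(b,f)
round 3: derive anc(a,i) via R1 from anc(a,b), anc(b,i)
round 3: derive anc(c,c) via R1 from anc(c,f), anc(f,c)
round 3: derive anc(d,i) via R1 from anc(d,b), anc(b,i)
round 3: derive anc(e,b) via R1 from anc(e,a), anc(a,b)
round 3: derive anc(e,c) via R1 from anc(e,d), anc(d,c)
round 3: derive anc(e,f) via R1 from anc(e,d), anc(d,f)
round 3: derive anc(e,h) via R1 from anc(e,a), anc(a,h)
round 3: derive anc(f,f) via R1 from anc(f,c), anc(c,f)
round 3: derive anc(h,f) via R1 from anc(h,c), anc(c,f)
round 3: derive anc(i,i) via R1 from anc(i,c), anc(c,i)
round 4: derive anc(e,i) via R1 from anc(e,a), anc(a,i)

yes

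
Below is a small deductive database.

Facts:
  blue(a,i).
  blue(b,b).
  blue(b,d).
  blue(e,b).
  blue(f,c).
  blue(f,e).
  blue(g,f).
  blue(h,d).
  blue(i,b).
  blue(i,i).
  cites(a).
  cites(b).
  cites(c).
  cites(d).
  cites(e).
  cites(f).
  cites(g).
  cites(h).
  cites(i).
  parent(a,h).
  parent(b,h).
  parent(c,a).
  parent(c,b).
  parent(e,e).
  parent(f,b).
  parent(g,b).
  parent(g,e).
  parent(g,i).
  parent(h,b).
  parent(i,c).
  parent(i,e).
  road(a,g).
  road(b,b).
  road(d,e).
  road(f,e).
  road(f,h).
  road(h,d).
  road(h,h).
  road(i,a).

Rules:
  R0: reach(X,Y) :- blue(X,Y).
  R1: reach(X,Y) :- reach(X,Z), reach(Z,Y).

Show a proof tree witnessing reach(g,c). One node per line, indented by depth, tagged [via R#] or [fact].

reach(g,c)  [via R1]
  reach(g,f)  [via R0]
    blue(g,f)  [fact]
  reach(f,c)  [via R0]
    blue(f,c)  [fact]

round 1: derive reach(a,i) via R0 from blue(a,i)
round 1: derive reach(b,b) via R0 from blue(b,b)
round 1: derive reach(b,d) via R0 from blue(b,d)
round 1: derive reach(e,b) via R0 from blue(e,b)
round 1: derive reach(f,c) via R0 from blue(f,c)
round 1: derive reach(f,e) via R0 from blue(f,e)
round 1: derive reach(g,f) via R0 from blue(g,f)
round 1: derive reach(h,d) via R0 from blue(h,d)
round 1: derive reach(i,b) via R0 from blue(i,b)
round 1: derive reach(i,i) via R0 from blue(i,i)
round 2: derive reach(a,b) via R1 from reach(a,i), reach(i,b)
round 2: derive reach(e,d) via R1 from reach(e,b), reach(b,d)
round 2: derive reach(f,b) via R1 from reach(f,e), reach(e,b)
round 2: derive reach(g,c) via R1 from reach(g,f), reach(f,c)
round 2: derive reach(g,e) via R1 from reach(g,f), reach(f,e)
round 2: derive reach(i,d) via R1 from reach(i,b), reach(b,d)
round 3: derive reach(a,d) via R1 from reach(a,b), reach(b,d)
round 3: derive reach(f,d) via R1 from reach(f,b), reach(b,d)
round 3: derive reach(g,b) via R1 from reach(g,e), reach(e,b)
round 3: derive reach(g,d) via R1 from reach(g,e), reach(e,d)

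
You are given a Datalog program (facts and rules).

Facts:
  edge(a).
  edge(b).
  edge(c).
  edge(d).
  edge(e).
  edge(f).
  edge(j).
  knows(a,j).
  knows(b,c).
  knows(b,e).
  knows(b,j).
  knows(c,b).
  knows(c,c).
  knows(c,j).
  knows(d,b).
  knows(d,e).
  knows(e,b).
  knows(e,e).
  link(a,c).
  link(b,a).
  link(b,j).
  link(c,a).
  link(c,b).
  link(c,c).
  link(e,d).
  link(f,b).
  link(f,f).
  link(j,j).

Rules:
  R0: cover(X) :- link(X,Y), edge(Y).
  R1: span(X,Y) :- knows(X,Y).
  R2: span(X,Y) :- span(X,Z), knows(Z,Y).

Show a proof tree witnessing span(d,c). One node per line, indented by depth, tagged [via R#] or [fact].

round 1: derive span(a,j) via R1 from knows(a,j)
round 1: derive span(b,c) via R1 from knows(b,c)
round 1: derive span(b,e) via R1 from knows(b,e)
round 1: derive span(b,j) via R1 from knows(b,j)
round 1: derive span(c,b) via R1 from knows(c,b)
round 1: derive span(c,c) via R1 from knows(c,c)
round 1: derive span(c,j) via R1 from knows(c,j)
round 1: derive span(d,b) via R1 from knows(d,b)
round 1: derive span(d,e) via R1 from knows(d,e)
round 1: derive span(e,b) via R1 from knows(e,b)
round 1: derive span(e,e) via R1 from knows(e,e)
round 2: derive span(b,b) via R2 from span(b,c), knows(c,b)
round 2: derive span(c,e) via R2 from span(c,b), knows(b,e)
round 2: derive span(d,c) via R2 from span(d,b), knows(b,c)
round 2: derive span(d,j) via R2 from span(d,b), knows(b,j)
round 2: derive span(e,c) via R2 from span(e,b), knows(b,c)
round 2: derive span(e,j) via R2 from span(e,b), knows(b,j)

span(d,c)  [via R2]
  span(d,b)  [via R1]
    knows(d,b)  [fact]
  knows(b,c)  [fact]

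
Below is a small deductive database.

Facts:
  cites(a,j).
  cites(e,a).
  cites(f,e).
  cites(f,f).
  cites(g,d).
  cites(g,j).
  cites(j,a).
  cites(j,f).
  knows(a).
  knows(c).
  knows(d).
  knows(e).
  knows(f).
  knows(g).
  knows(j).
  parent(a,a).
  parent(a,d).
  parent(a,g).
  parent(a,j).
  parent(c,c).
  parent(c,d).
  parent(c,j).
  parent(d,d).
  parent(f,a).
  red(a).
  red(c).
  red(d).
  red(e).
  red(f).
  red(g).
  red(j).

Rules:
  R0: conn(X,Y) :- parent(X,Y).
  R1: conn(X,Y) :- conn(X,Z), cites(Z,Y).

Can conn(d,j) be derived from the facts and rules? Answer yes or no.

round 1: derive conn(a,a) via R0 from parent(a,a)
round 1: derive conn(a,d) via R0 from parent(a,d)
round 1: derive conn(a,g) via R0 from parent(a,g)
round 1: derive conn(a,j) via R0 from parent(a,j)
round 1: derive conn(c,c) via R0 from parent(c,c)
round 1: derive conn(c,d) via R0 from parent(c,d)
round 1: derive conn(c,j) via R0 from parent(c,j)
round 1: derive conn(d,d) via R0 from parent(d,d)
round 1: derive conn(f,a) via R0 from parent(f,a)
round 2: derive conn(a,f) via R1 from conn(a,j), cites(j,f)
round 2: derive conn(c,a) via R1 from conn(c,j), cites(j,a)
round 2: derive conn(c,f) via R1 from conn(c,j), cites(j,f)
round 2: derive conn(f,j) via R1 from conn(f,a), cites(a,j)
round 3: derive conn(a,e) via R1 from conn(a,f), cites(f,e)
round 3: derive conn(c,e) via R1 from conn(c,f), cites(f,e)
round 3: derive conn(f,f) via R1 from conn(f,j), cites(j,f)
round 4: derive conn(f,e) via R1 from conn(f,f), cites(f,e)

no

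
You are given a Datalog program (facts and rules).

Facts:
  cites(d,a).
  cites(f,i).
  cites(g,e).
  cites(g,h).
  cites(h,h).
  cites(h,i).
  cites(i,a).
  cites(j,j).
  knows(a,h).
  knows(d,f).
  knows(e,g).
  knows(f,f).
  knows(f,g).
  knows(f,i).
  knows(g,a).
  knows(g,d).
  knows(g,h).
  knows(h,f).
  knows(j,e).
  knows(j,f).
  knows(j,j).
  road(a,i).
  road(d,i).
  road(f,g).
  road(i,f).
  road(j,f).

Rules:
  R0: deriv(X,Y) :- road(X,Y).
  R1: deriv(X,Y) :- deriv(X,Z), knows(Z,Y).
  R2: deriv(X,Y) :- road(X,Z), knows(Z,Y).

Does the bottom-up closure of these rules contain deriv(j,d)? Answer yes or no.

round 1: derive deriv(a,i) via R0 from road(a,i)
round 1: derive deriv(d,i) via R0 from road(d,i)
round 1: derive deriv(f,g) via R0 from road(f,g)
round 1: derive deriv(i,f) via R0 from road(i,f)
round 1: derive deriv(j,f) via R0 from road(j,f)
round 1: derive deriv(f,a) via R2 from road(f,g), knows(g,a)
round 1: derive deriv(f,d) via R2 from road(f,g), knows(g,d)
round 1: derive deriv(f,h) via R2 from road(f,g), knows(g,h)
round 1: derive deriv(i,g) via R2 from road(i,f), knows(f,g)
round 1: derive deriv(i,i) via R2 from road(i,f), knows(f,i)
round 1: derive deriv(j,g) via R2 from road(j,f), knows(f,g)
round 1: derive deriv(j,i) via R2 from road(j,f), knows(f,i)
round 2: derive deriv(f,f) via R1 from deriv(f,d), knows(d,f)
round 2: derive deriv(i,a) via R1 from deriv(i,g), knows(g,a)
round 2: derive deriv(i,d) via R1 from deriv(i,g), knows(g,d)
round 2: derive deriv(i,h) via R1 from deriv(i,g), knows(g,h)
round 2: derive deriv(j,a) via R1 from deriv(j,g), knows(g,a)
round 2: derive deriv(j,d) via R1 from deriv(j,g), knows(g,d)
round 2: derive deriv(j,h) via R1 from deriv(j,g), knows(g,h)
round 3: derive deriv(f,i) via R1 from deriv(f,f), knows(f,i)

yes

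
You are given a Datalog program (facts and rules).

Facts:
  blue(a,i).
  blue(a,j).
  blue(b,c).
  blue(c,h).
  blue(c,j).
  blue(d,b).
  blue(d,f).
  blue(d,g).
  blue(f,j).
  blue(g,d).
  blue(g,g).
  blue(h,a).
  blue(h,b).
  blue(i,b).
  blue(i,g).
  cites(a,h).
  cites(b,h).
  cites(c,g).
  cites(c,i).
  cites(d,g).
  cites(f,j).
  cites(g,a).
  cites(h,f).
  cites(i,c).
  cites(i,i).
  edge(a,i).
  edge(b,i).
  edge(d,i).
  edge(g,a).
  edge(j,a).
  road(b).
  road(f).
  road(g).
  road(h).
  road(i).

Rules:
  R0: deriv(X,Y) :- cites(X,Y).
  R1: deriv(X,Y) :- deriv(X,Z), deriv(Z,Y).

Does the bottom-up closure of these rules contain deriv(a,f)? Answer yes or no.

yes

round 1: derive deriv(a,h) via R0 from cites(a,h)
round 1: derive deriv(b,h) via R0 from cites(b,h)
round 1: derive deriv(c,g) via R0 from cites(c,g)
round 1: derive deriv(c,i) via R0 from cites(c,i)
round 1: derive deriv(d,g) via R0 from cites(d,g)
round 1: derive deriv(f,j) via R0 from cites(f,j)
round 1: derive deriv(g,a) via R0 from cites(g,a)
round 1: derive deriv(h,f) via R0 from cites(h,f)
round 1: derive deriv(i,c) via R0 from cites(i,c)
round 1: derive deriv(i,i) via R0 from cites(i,i)
round 2: derive deriv(a,f) via R1 from deriv(a,h), deriv(h,f)
round 2: derive deriv(b,f) via R1 from deriv(b,h), deriv(h,f)
round 2: derive deriv(c,a) via R1 from deriv(c,g), deriv(g,a)
round 2: derive deriv(c,c) via R1 from deriv(c,i), deriv(i,c)
round 2: derive deriv(d,a) via R1 from deriv(d,g), deriv(g,a)
round 2: derive deriv(g,h) via R1 from deriv(g,a), deriv(a,h)
round 2: derive deriv(h,j) via R1 from deriv(h,f), deriv(f,j)
round 2: derive deriv(i,g) via R1 from deriv(i,c), deriv(c,g)
round 3: derive deriv(a,j) via R1 from deriv(a,f), deriv(f,j)
round 3: derive deriv(b,j) via R1 from deriv(b,f), deriv(f,j)
round 3: derive deriv(c,f) via R1 from deriv(c,a), deriv(a,f)
round 3: derive deriv(c,h) via R1 from deriv(c,a), deriv(a,h)
round 3: derive deriv(d,f) via R1 from deriv(d,a), deriv(a,f)
round 3: derive deriv(d,h) via R1 from deriv(d,a), deriv(a,h)
round 3: derive deriv(g,f) via R1 from deriv(g,a), deriv(a,f)
round 3: derive deriv(g,j) via R1 from deriv(g,h), deriv(h,j)
round 3: derive deriv(i,a) via R1 from deriv(i,c), deriv(c,a)
round 3: derive deriv(i,h) via R1 from deriv(i,g), deriv(g,h)
round 4: derive deriv(c,j) via R1 from deriv(c,a), deriv(a,j)
round 4: derive deriv(d,j) via R1 from deriv(d,a), deriv(a,j)
round 4: derive deriv(i,f) via R1 from deriv(i,a), deriv(a,f)
round 4: derive deriv(i,j) via R1 from deriv(i,a), deriv(a,j)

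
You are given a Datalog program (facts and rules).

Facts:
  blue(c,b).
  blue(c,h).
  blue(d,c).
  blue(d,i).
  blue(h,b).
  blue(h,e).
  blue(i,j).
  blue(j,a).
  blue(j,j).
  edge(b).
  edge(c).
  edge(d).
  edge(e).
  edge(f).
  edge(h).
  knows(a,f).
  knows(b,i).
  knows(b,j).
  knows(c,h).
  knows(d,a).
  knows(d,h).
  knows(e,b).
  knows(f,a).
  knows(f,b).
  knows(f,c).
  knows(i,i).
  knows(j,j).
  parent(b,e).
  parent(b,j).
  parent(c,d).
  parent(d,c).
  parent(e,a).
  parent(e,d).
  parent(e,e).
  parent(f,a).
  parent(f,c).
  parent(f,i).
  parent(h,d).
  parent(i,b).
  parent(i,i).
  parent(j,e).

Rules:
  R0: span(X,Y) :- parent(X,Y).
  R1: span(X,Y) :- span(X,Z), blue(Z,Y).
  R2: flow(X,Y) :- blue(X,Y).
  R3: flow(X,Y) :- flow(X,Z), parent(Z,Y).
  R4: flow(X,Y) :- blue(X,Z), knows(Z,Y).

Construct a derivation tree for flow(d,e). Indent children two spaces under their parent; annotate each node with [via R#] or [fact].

round 1: derive flow(c,b) via R2 from blue(c,b)
round 1: derive flow(c,h) via R2 from blue(c,h)
round 1: derive flow(d,c) via R2 from blue(d,c)
round 1: derive flow(d,i) via R2 from blue(d,i)
round 1: derive flow(h,b) via R2 from blue(h,b)
round 1: derive flow(h,e) via R2 from blue(h,e)
round 1: derive flow(i,j) via R2 from blue(i,j)
round 1: derive flow(j,a) via R2 from blue(j,a)
round 1: derive flow(j,j) via R2 from blue(j,j)
round 1: derive flow(c,i) via R4 from blue(c,b), knows(b,i)
round 1: derive flow(c,j) via R4 from blue(c,b), knows(b,j)
round 1: derive flow(d,h) via R4 from blue(d,c), knows(c,h)
round 1: derive flow(h,i) via R4 from blue(h,b), knows(b,i)
round 1: derive flow(h,j) via R4 from blue(h,b), knows(b,j)
round 1: derive flow(j,f) via R4 from blue(j,a), knows(a,f)
round 2: derive flow(c,d) via R3 from flow(c,h), parent(h,d)
round 2: derive flow(c,e) via R3 from flow(c,b), parent(b,e)
round 2: derive flow(d,b) via R3 from flow(d,i), parent(i,b)
round 2: derive flow(d,d) via R3 from flow(d,c), parent(c,d)
round 2: derive flow(h,a) via R3 from flow(h,e), parent(e,a)
round 2: derive flow(h,d) via R3 from flow(h,e), parent(e,d)
round 2: derive flow(i,e) via R3 from flow(i,j), parent(j,e)
round 2: derive flow(j,c) via R3 from flow(j,f), parent(f,c)
round 2: derive flow(j,e) via R3 from flow(j,j), parent(j,e)
round 2: derive flow(j,i) via R3 from flow(j,f), parent(f,i)
round 3: derive flow(c,a) via R3 from flow(c,e), parent(e,a)
round 3: derive flow(c,c) via R3 from flow(c,d), parent(d,c)
round 3: derive flow(d,e) via R3 from flow(d,b), parent(b,e)
round 3: derive flow(d,j) via R3 from flow(d,b), parent(b,j)
round 3: derive flow(h,c) via R3 from flow(h,d), parent(d,c)
round 3: derive flow(i,a) via R3 from flow(i,e), parent(e,a)
round 3: derive flow(i,d) via R3 from flow(i,e), parent(e,d)
round 3: derive flow(j,b) via R3 from flow(j,i), parent(i,b)
round 3: derive flow(j,d) via R3 from flow(j,c), parent(c,d)
round 4: derive flow(d,a) via R3 from flow(d,e), parent(e,a)
round 4: derive flow(i,c) via R3 from flow(i,d), parent(d,c)

flow(d,e)  [via R3]
  flow(d,b)  [via R3]
    flow(d,i)  [via R2]
      blue(d,i)  [fact]
    parent(i,b)  [fact]
  parent(b,e)  [fact]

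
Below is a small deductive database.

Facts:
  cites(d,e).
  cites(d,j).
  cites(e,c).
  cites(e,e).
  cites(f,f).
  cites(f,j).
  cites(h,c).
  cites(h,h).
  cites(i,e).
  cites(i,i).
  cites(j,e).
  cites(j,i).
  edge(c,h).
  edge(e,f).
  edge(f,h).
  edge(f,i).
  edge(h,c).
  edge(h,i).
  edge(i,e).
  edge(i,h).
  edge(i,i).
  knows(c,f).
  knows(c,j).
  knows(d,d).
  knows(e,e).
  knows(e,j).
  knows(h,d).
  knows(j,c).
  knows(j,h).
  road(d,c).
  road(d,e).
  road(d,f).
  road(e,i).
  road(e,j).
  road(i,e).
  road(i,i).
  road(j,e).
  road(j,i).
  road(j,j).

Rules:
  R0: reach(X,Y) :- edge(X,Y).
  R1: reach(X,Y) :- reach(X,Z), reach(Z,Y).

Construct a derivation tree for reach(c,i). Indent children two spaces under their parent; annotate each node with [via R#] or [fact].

round 1: derive reach(c,h) via R0 from edge(c,h)
round 1: derive reach(e,f) via R0 from edge(e,f)
round 1: derive reach(f,h) via R0 from edge(f,h)
round 1: derive reach(f,i) via R0 from edge(f,i)
round 1: derive reach(h,c) via R0 from edge(h,c)
round 1: derive reach(h,i) via R0 from edge(h,i)
round 1: derive reach(i,e) via R0 from edge(i,e)
round 1: derive reach(i,h) via R0 from edge(i,h)
round 1: derive reach(i,i) via R0 from edge(i,i)
round 2: derive reach(c,c) via R1 from reach(c,h), reach(h,c)
round 2: derive reach(c,i) via R1 from reach(c,h), reach(h,i)
round 2: derive reach(e,h) via R1 from reach(e,f), reach(f,h)
round 2: derive reach(e,i) via R1 from reach(e,f), reach(f,i)
round 2: derive reach(f,c) via R1 from reach(f,h), reach(h,c)
round 2: derive reach(f,e) via R1 from reach(f,i), reach(i,e)
round 2: derive reach(h,e) via R1 from reach(h,i), reach(i,e)
round 2: derive reach(h,h) via R1 from reach(h,c), reach(c,h)
round 2: derive reach(i,c) via R1 from reach(i,h), reach(h,c)
round 2: derive reach(i,f) via R1 from reach(i,e), reach(e,f)
round 3: derive reach(c,e) via R1 from reach(c,h), reach(h,e)
round 3: derive reach(c,f) via R1 from reach(c,i), reach(i,f)
round 3: derive reach(e,c) via R1 from reach(e,f), reach(f,c)
round 3: derive reach(e,e) via R1 from reach(e,f), reach(f,e)
round 3: derive reach(f,f) via R1 from reach(f,e), reach(e,f)
round 3: derive reach(h,f) via R1 from reach(h,e), reach(e,f)

reach(c,i)  [via R1]
  reach(c,h)  [via R0]
    edge(c,h)  [fact]
  reach(h,i)  [via R0]
    edge(h,i)  [fact]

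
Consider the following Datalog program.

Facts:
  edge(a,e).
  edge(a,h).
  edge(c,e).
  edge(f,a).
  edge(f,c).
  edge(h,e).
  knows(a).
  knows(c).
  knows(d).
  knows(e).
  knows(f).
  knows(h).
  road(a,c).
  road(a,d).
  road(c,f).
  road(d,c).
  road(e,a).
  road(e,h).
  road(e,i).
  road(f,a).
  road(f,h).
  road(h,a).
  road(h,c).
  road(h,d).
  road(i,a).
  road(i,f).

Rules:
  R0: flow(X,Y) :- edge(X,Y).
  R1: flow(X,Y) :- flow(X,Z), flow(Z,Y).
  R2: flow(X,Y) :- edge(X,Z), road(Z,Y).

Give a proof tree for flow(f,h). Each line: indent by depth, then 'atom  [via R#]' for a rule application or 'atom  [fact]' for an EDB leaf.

round 1: derive flow(a,e) via R0 from edge(a,e)
round 1: derive flow(a,h) via R0 from edge(a,h)
round 1: derive flow(c,e) via R0 from edge(c,e)
round 1: derive flow(f,a) via R0 from edge(f,a)
round 1: derive flow(f,c) via R0 from edge(f,c)
round 1: derive flow(h,e) via R0 from edge(h,e)
round 1: derive flow(a,a) via R2 from edge(a,e), road(e,a)
round 1: derive flow(a,c) via R2 from edge(a,h), road(h,c)
round 1: derive flow(a,d) via R2 from edge(a,h), road(h,d)
round 1: derive flow(a,i) via R2 from edge(a,e), road(e,i)
round 1: derive flow(c,a) via R2 from edge(c,e), road(e,a)
round 1: derive flow(c,h) via R2 from edge(c,e), road(e,h)
round 1: derive flow(c,i) via R2 from edge(c,e), road(e,i)
round 1: derive flow(f,d) via R2 from edge(f,a), road(a,d)
round 1: derive flow(f,f) via R2 from edge(f,c), road(c,f)
round 1: derive flow(h,a) via R2 from edge(h,e), road(e,a)
round 1: derive flow(h,h) via R2 from edge(h,e), road(e,h)
round 1: derive flow(h,i) via R2 from edge(h,e), road(e,i)
round 2: derive flow(c,c) via R1 from flow(c,a), flow(a,c)
round 2: derive flow(c,d) via R1 from flow(c,a), flow(a,d)
round 2: derive flow(f,e) via R1 from flow(f,a), flow(a,e)
round 2: derive flow(f,h) via R1 from flow(f,a), flow(a,h)
round 2: derive flow(f,i) via R1 from flow(f,a), flow(a,i)
round 2: derive flow(h,c) via R1 from flow(h,a), flow(a,c)
round 2: derive flow(h,d) via R1 from flow(h,a), flow(a,d)

flow(f,h)  [via R1]
  flow(f,a)  [via R0]
    edge(f,a)  [fact]
  flow(a,h)  [via R0]
    edge(a,h)  [fact]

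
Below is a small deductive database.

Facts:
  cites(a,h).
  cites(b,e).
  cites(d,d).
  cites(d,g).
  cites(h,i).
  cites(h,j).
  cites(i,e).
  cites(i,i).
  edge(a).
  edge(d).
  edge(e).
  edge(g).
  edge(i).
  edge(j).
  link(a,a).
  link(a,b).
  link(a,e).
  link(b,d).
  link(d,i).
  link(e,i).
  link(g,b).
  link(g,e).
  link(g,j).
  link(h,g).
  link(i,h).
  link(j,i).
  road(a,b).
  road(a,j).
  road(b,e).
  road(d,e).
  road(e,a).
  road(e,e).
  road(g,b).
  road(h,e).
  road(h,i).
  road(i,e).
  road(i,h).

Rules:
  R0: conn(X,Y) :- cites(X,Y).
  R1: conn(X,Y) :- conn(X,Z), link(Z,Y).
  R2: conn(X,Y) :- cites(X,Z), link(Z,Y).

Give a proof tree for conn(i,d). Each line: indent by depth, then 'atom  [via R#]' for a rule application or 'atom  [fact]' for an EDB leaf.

conn(i,d)  [via R1]
  conn(i,b)  [via R1]
    conn(i,g)  [via R1]
      conn(i,h)  [via R2]
        cites(i,i)  [fact]
        link(i,h)  [fact]
      link(h,g)  [fact]
    link(g,b)  [fact]
  link(b,d)  [fact]

round 1: derive conn(a,h) via R0 from cites(a,h)
round 1: derive conn(b,e) via R0 from cites(b,e)
round 1: derive conn(d,d) via R0 from cites(d,d)
round 1: derive conn(d,g) via R0 from cites(d,g)
round 1: derive conn(h,i) via R0 from cites(h,i)
round 1: derive conn(h,j) via R0 from cites(h,j)
round 1: derive conn(i,e) via R0 from cites(i,e)
round 1: derive conn(i,i) via R0 from cites(i,i)
round 1: derive conn(a,g) via R2 from cites(a,h), link(h,g)
round 1: derive conn(b,i) via R2 from cites(b,e), link(e,i)
round 1: derive conn(d,b) via R2 from cites(d,g), link(g,b)
round 1: derive conn(d,e) via R2 from cites(d,g), link(g,e)
round 1: derive conn(d,i) via R2 from cites(d,d), link(d,i)
round 1: derive conn(d,j) via R2 from cites(d,g), link(g,j)
round 1: derive conn(h,h) via R2 from cites(h,i), link(i,h)
round 1: derive conn(i,h) via R2 from cites(i,i), link(i,h)
round 2: derive conn(a,b) via R1 from conn(a,g), link(g,b)
round 2: derive conn(a,e) via R1 from conn(a,g), link(g,e)
round 2: derive conn(a,j) via R1 from conn(a,g), link(g,j)
round 2: derive conn(b,h) via R1 from conn(b,i), link(i,h)
round 2: derive conn(d,h) via R1 from conn(d,i), link(i,h)
round 2: derive conn(h,g) via R1 from conn(h,h), link(h,g)
round 2: derive conn(i,g) via R1 from conn(i,h), link(h,g)
round 3: derive conn(a,d) via R1 from conn(a,b), link(b,d)
round 3: derive conn(a,i) via R1 from conn(a,e), link(e,i)
round 3: derive conn(b,g) via R1 from conn(b,h), link(h,g)
round 3: derive conn(h,b) via R1 from conn(h,g), link(g,b)
round 3: derive conn(h,e) via R1 from conn(h,g), link(g,e)
round 3: derive conn(i,b) via R1 from conn(i,g), link(g,b)
round 3: derive conn(i,j) via R1 from conn(i,g), link(g,j)
round 4: derive conn(b,b) via R1 from conn(b,g), link(g,b)
round 4: derive conn(b,j) via R1 from conn(b,g), link(g,j)
round 4: derive conn(h,d) via R1 from conn(h,b), link(b,d)
round 4: derive conn(i,d) via R1 from conn(i,b), link(b,d)
round 5: derive conn(b,d) via R1 from conn(b,b), link(b,d)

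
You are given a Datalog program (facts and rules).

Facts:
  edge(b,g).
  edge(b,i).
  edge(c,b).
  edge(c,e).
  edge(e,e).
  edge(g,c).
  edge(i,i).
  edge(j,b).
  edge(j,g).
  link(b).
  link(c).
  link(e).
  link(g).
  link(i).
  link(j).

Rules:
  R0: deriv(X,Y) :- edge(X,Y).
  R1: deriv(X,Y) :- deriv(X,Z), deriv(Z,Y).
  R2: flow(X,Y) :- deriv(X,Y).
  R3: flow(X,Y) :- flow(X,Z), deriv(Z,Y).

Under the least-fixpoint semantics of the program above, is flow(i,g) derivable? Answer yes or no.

no

round 1: derive deriv(b,g) via R0 from edge(b,g)
round 1: derive deriv(b,i) via R0 from edge(b,i)
round 1: derive deriv(c,b) via R0 from edge(c,b)
round 1: derive deriv(c,e) via R0 from edge(c,e)
round 1: derive deriv(e,e) via R0 from edge(e,e)
round 1: derive deriv(g,c) via R0 from edge(g,c)
round 1: derive deriv(i,i) via R0 from edge(i,i)
round 1: derive deriv(j,b) via R0 from edge(j,b)
round 1: derive deriv(j,g) via R0 from edge(j,g)
round 2: derive deriv(b,c) via R1 from deriv(b,g), deriv(g,c)
round 2: derive deriv(c,g) via R1 from deriv(c,b), deriv(b,g)
round 2: derive deriv(c,i) via R1 from deriv(c,b), deriv(b,i)
round 2: derive deriv(g,b) via R1 from deriv(g,c), deriv(c,b)
round 2: derive deriv(g,e) via R1 from deriv(g,c), deriv(c,e)
round 2: derive deriv(j,c) via R1 from deriv(j,g), deriv(g,c)
round 2: derive deriv(j,i) via R1 from deriv(j,b), deriv(b,i)
round 2: derive flow(b,g) via R2 from deriv(b,g)
round 2: derive flow(b,i) via R2 from deriv(b,i)
round 2: derive flow(c,b) via R2 from deriv(c,b)
round 2: derive flow(c,e) via R2 from deriv(c,e)
round 2: derive flow(e,e) via R2 from deriv(e,e)
round 2: derive flow(g,c) via R2 from deriv(g,c)
round 2: derive flow(i,i) via R2 from deriv(i,i)
round 2: derive flow(j,b) via R2 from deriv(j,b)
round 2: derive flow(j,g) via R2 from deriv(j,g)
round 3: derive deriv(b,b) via R1 from deriv(b,c), deriv(c,b)
round 3: derive deriv(b,e) via R1 from deriv(b,c), deriv(c,e)
round 3: derive deriv(c,c) via R1 from deriv(c,b), deriv(b,c)
round 3: derive deriv(g,g) via R1 from deriv(g,b), deriv(b,g)
round 3: derive deriv(g,i) via R1 from deriv(g,b), deriv(b,i)
round 3: derive deriv(j,e) via R1 from deriv(j,c), deriv(c,e)
round 3: derive flow(b,c) via R2 from deriv(b,c)
round 3: derive flow(c,g) via R2 from deriv(c,g)
round 3: derive flow(c,i) via R2 from deriv(c,i)
round 3: derive flow(g,b) via R2 from deriv(g,b)
round 3: derive flow(g,e) via R2 from deriv(g,e)
round 3: derive flow(j,c) via R2 from deriv(j,c)
round 3: derive flow(j,i) via R2 from deriv(j,i)
round 3: derive flow(b,b) via R3 from flow(b,g), deriv(g,b)
round 3: derive flow(b,e) via R3 from flow(b,g), deriv(g,e)
round 3: derive flow(c,c) via R3 from flow(c,b), deriv(b,c)
round 3: derive flow(g,g) via R3 from flow(g,c), deriv(c,g)
round 3: derive flow(g,i) via R3 from flow(g,c), deriv(c,i)
round 3: derive flow(j,e) via R3 from flow(j,g), deriv(g,e)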